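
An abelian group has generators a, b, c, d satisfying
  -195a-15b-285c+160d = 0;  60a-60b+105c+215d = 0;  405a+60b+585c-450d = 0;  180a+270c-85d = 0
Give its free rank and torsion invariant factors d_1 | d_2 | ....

Answer: M ≅ ℤ/5 ⊕ ℤ/15 ⊕ ℤ/15 ⊕ ℤ/45

Derivation:
rank_ℚ(R)=4; free=4−4=0
SNF(R) diag = [5, 15, 15, 45] → torsion [5, 15, 15, 45]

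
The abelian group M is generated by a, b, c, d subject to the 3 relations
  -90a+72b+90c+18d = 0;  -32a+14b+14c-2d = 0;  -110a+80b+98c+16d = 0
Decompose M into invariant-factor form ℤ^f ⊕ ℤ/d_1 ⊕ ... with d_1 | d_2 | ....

rank_ℚ(R)=3; free=4−3=1
SNF(R) diag = [2, 6, 18] → torsion [2, 6, 18]

Answer: M ≅ ℤ^1 ⊕ ℤ/2 ⊕ ℤ/6 ⊕ ℤ/18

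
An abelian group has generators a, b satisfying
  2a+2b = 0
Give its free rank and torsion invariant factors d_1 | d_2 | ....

Answer: M ≅ ℤ^1 ⊕ ℤ/2

Derivation:
rank_ℚ(R)=1; free=2−1=1
SNF(R) diag = [2] → torsion [2]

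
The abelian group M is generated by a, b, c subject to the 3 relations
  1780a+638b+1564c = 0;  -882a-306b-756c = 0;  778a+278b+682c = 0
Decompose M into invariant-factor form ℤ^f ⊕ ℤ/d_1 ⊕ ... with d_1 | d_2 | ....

Answer: M ≅ ℤ/2 ⊕ ℤ/6 ⊕ ℤ/18

Derivation:
rank_ℚ(R)=3; free=3−3=0
SNF(R) diag = [2, 6, 18] → torsion [2, 6, 18]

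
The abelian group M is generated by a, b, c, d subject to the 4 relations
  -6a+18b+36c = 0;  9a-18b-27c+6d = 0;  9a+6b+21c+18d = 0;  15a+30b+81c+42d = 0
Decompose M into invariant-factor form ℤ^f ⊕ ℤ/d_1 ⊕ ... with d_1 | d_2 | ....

rank_ℚ(R)=4; free=4−4=0
SNF(R) diag = [3, 6, 6, 12] → torsion [3, 6, 6, 12]

Answer: M ≅ ℤ/3 ⊕ ℤ/6 ⊕ ℤ/6 ⊕ ℤ/12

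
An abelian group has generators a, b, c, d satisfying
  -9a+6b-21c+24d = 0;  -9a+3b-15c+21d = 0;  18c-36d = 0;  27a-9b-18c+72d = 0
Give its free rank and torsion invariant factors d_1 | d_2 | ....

rank_ℚ(R)=4; free=4−4=0
SNF(R) diag = [3, 9, 9, 18] → torsion [3, 9, 9, 18]

Answer: M ≅ ℤ/3 ⊕ ℤ/9 ⊕ ℤ/9 ⊕ ℤ/18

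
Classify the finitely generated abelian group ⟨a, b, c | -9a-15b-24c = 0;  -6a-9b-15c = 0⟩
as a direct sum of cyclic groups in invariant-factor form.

Answer: M ≅ ℤ^1 ⊕ ℤ/3 ⊕ ℤ/3

Derivation:
rank_ℚ(R)=2; free=3−2=1
SNF(R) diag = [3, 3] → torsion [3, 3]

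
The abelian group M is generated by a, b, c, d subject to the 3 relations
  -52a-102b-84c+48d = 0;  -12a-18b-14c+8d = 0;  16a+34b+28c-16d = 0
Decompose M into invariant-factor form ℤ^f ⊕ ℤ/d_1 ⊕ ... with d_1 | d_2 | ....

Answer: M ≅ ℤ^1 ⊕ ℤ/2 ⊕ ℤ/2 ⊕ ℤ/4

Derivation:
rank_ℚ(R)=3; free=4−3=1
SNF(R) diag = [2, 2, 4] → torsion [2, 2, 4]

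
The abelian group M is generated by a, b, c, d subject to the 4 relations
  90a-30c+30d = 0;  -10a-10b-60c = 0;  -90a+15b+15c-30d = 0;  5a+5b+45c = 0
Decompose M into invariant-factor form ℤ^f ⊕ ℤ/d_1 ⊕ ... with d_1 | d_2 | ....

rank_ℚ(R)=4; free=4−4=0
SNF(R) diag = [5, 15, 30, 30] → torsion [5, 15, 30, 30]

Answer: M ≅ ℤ/5 ⊕ ℤ/15 ⊕ ℤ/30 ⊕ ℤ/30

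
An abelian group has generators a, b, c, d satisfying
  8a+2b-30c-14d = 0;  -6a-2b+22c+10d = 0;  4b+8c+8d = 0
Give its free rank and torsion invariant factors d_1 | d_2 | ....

rank_ℚ(R)=3; free=4−3=1
SNF(R) diag = [2, 2, 4] → torsion [2, 2, 4]

Answer: M ≅ ℤ^1 ⊕ ℤ/2 ⊕ ℤ/2 ⊕ ℤ/4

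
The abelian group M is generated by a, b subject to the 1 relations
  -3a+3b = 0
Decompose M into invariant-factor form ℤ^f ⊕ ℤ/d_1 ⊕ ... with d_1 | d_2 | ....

rank_ℚ(R)=1; free=2−1=1
SNF(R) diag = [3] → torsion [3]

Answer: M ≅ ℤ^1 ⊕ ℤ/3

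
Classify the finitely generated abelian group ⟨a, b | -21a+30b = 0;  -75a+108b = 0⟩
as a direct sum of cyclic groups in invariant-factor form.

Answer: M ≅ ℤ/3 ⊕ ℤ/6

Derivation:
rank_ℚ(R)=2; free=2−2=0
SNF(R) diag = [3, 6] → torsion [3, 6]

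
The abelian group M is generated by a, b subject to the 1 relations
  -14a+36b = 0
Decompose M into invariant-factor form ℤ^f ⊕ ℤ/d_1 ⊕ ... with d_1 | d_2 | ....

rank_ℚ(R)=1; free=2−1=1
SNF(R) diag = [2] → torsion [2]

Answer: M ≅ ℤ^1 ⊕ ℤ/2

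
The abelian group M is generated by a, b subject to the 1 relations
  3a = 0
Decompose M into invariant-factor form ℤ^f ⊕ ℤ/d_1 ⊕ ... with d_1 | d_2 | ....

Answer: M ≅ ℤ^1 ⊕ ℤ/3

Derivation:
rank_ℚ(R)=1; free=2−1=1
SNF(R) diag = [3] → torsion [3]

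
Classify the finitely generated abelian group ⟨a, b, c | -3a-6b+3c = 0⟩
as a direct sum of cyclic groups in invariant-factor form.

Answer: M ≅ ℤ^2 ⊕ ℤ/3

Derivation:
rank_ℚ(R)=1; free=3−1=2
SNF(R) diag = [3] → torsion [3]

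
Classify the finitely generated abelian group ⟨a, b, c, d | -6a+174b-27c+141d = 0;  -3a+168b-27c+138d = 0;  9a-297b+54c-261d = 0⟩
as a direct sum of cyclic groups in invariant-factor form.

rank_ℚ(R)=3; free=4−3=1
SNF(R) diag = [3, 9, 27] → torsion [3, 9, 27]

Answer: M ≅ ℤ^1 ⊕ ℤ/3 ⊕ ℤ/9 ⊕ ℤ/27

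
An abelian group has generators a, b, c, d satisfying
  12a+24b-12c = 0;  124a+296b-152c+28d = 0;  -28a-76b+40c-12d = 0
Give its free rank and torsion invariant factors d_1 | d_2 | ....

rank_ℚ(R)=3; free=4−3=1
SNF(R) diag = [4, 4, 12] → torsion [4, 4, 12]

Answer: M ≅ ℤ^1 ⊕ ℤ/4 ⊕ ℤ/4 ⊕ ℤ/12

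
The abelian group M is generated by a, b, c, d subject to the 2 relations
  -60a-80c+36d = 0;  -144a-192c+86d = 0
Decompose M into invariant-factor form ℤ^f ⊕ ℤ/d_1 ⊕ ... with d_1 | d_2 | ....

Answer: M ≅ ℤ^2 ⊕ ℤ/2 ⊕ ℤ/4

Derivation:
rank_ℚ(R)=2; free=4−2=2
SNF(R) diag = [2, 4] → torsion [2, 4]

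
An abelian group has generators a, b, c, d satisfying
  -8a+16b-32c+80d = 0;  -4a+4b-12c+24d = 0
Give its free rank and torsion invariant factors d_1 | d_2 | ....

Answer: M ≅ ℤ^2 ⊕ ℤ/4 ⊕ ℤ/8

Derivation:
rank_ℚ(R)=2; free=4−2=2
SNF(R) diag = [4, 8] → torsion [4, 8]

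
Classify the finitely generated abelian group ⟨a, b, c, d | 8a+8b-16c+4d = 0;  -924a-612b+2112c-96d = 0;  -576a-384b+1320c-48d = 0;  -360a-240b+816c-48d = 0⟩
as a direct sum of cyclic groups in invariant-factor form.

rank_ℚ(R)=4; free=4−4=0
SNF(R) diag = [4, 12, 24, 72] → torsion [4, 12, 24, 72]

Answer: M ≅ ℤ/4 ⊕ ℤ/12 ⊕ ℤ/24 ⊕ ℤ/72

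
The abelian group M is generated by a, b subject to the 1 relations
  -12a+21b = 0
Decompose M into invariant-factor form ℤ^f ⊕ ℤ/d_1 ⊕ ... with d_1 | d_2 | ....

rank_ℚ(R)=1; free=2−1=1
SNF(R) diag = [3] → torsion [3]

Answer: M ≅ ℤ^1 ⊕ ℤ/3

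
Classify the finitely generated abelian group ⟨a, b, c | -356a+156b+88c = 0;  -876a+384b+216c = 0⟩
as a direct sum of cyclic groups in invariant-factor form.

Answer: M ≅ ℤ^1 ⊕ ℤ/4 ⊕ ℤ/12

Derivation:
rank_ℚ(R)=2; free=3−2=1
SNF(R) diag = [4, 12] → torsion [4, 12]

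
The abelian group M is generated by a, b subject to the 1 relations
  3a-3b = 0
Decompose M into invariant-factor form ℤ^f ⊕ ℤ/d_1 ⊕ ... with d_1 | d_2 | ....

Answer: M ≅ ℤ^1 ⊕ ℤ/3

Derivation:
rank_ℚ(R)=1; free=2−1=1
SNF(R) diag = [3] → torsion [3]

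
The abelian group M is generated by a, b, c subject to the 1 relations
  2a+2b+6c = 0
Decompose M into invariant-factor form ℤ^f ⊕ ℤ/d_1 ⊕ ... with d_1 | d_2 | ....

Answer: M ≅ ℤ^2 ⊕ ℤ/2

Derivation:
rank_ℚ(R)=1; free=3−1=2
SNF(R) diag = [2] → torsion [2]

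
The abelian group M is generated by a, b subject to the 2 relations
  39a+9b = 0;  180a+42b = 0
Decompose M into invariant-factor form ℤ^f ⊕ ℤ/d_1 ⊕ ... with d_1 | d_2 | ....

rank_ℚ(R)=2; free=2−2=0
SNF(R) diag = [3, 6] → torsion [3, 6]

Answer: M ≅ ℤ/3 ⊕ ℤ/6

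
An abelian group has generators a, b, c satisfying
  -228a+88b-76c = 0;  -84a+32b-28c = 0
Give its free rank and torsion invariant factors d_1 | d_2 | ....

Answer: M ≅ ℤ^1 ⊕ ℤ/4 ⊕ ℤ/8

Derivation:
rank_ℚ(R)=2; free=3−2=1
SNF(R) diag = [4, 8] → torsion [4, 8]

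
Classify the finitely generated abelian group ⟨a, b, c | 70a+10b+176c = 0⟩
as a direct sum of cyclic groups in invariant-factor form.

rank_ℚ(R)=1; free=3−1=2
SNF(R) diag = [2] → torsion [2]

Answer: M ≅ ℤ^2 ⊕ ℤ/2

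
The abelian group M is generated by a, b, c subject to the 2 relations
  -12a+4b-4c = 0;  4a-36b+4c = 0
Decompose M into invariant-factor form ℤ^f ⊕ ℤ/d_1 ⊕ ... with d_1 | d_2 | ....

rank_ℚ(R)=2; free=3−2=1
SNF(R) diag = [4, 8] → torsion [4, 8]

Answer: M ≅ ℤ^1 ⊕ ℤ/4 ⊕ ℤ/8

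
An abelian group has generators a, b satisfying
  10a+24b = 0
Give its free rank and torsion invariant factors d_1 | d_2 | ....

rank_ℚ(R)=1; free=2−1=1
SNF(R) diag = [2] → torsion [2]

Answer: M ≅ ℤ^1 ⊕ ℤ/2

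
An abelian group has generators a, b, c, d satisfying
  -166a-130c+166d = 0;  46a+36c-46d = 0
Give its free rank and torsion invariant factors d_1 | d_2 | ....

Answer: M ≅ ℤ^2 ⊕ ℤ/2 ⊕ ℤ/2

Derivation:
rank_ℚ(R)=2; free=4−2=2
SNF(R) diag = [2, 2] → torsion [2, 2]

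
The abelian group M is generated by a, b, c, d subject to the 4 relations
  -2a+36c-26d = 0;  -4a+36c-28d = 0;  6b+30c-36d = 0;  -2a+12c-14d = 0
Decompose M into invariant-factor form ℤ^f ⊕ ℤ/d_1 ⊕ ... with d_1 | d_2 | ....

Answer: M ≅ ℤ/2 ⊕ ℤ/6 ⊕ ℤ/12 ⊕ ℤ/12

Derivation:
rank_ℚ(R)=4; free=4−4=0
SNF(R) diag = [2, 6, 12, 12] → torsion [2, 6, 12, 12]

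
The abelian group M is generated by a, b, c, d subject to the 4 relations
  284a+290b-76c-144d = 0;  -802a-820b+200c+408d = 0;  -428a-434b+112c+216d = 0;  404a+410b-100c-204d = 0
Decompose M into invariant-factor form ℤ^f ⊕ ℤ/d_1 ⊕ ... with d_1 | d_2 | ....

rank_ℚ(R)=4; free=4−4=0
SNF(R) diag = [2, 6, 12, 36] → torsion [2, 6, 12, 36]

Answer: M ≅ ℤ/2 ⊕ ℤ/6 ⊕ ℤ/12 ⊕ ℤ/36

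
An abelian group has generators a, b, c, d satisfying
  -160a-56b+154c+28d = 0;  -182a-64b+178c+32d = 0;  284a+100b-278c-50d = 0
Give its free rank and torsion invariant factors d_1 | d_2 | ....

Answer: M ≅ ℤ^1 ⊕ ℤ/2 ⊕ ℤ/2 ⊕ ℤ/6

Derivation:
rank_ℚ(R)=3; free=4−3=1
SNF(R) diag = [2, 2, 6] → torsion [2, 2, 6]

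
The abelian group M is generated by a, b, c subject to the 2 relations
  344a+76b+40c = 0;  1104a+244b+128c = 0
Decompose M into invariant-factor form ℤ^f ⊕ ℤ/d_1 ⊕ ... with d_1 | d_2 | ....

rank_ℚ(R)=2; free=3−2=1
SNF(R) diag = [4, 8] → torsion [4, 8]

Answer: M ≅ ℤ^1 ⊕ ℤ/4 ⊕ ℤ/8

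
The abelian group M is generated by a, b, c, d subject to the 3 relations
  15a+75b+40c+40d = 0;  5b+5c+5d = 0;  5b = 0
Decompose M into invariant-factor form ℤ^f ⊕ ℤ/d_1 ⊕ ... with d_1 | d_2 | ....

Answer: M ≅ ℤ^1 ⊕ ℤ/5 ⊕ ℤ/5 ⊕ ℤ/15

Derivation:
rank_ℚ(R)=3; free=4−3=1
SNF(R) diag = [5, 5, 15] → torsion [5, 5, 15]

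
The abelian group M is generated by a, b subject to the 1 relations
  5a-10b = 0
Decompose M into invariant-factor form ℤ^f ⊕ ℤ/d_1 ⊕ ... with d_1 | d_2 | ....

Answer: M ≅ ℤ^1 ⊕ ℤ/5

Derivation:
rank_ℚ(R)=1; free=2−1=1
SNF(R) diag = [5] → torsion [5]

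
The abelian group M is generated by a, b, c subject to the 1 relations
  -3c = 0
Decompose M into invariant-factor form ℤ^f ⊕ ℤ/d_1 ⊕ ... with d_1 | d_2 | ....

Answer: M ≅ ℤ^2 ⊕ ℤ/3

Derivation:
rank_ℚ(R)=1; free=3−1=2
SNF(R) diag = [3] → torsion [3]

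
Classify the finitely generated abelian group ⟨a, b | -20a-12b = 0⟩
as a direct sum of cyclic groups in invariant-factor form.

Answer: M ≅ ℤ^1 ⊕ ℤ/4

Derivation:
rank_ℚ(R)=1; free=2−1=1
SNF(R) diag = [4] → torsion [4]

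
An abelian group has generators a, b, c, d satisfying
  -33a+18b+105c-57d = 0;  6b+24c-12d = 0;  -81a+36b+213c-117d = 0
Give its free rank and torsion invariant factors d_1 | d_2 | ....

rank_ℚ(R)=3; free=4−3=1
SNF(R) diag = [3, 6, 12] → torsion [3, 6, 12]

Answer: M ≅ ℤ^1 ⊕ ℤ/3 ⊕ ℤ/6 ⊕ ℤ/12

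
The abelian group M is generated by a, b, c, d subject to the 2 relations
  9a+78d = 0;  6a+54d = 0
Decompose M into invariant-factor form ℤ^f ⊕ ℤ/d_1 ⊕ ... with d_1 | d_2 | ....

Answer: M ≅ ℤ^2 ⊕ ℤ/3 ⊕ ℤ/6

Derivation:
rank_ℚ(R)=2; free=4−2=2
SNF(R) diag = [3, 6] → torsion [3, 6]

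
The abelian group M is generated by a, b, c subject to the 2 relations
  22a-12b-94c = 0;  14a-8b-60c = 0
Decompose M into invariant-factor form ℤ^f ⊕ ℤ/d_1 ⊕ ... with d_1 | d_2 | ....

rank_ℚ(R)=2; free=3−2=1
SNF(R) diag = [2, 2] → torsion [2, 2]

Answer: M ≅ ℤ^1 ⊕ ℤ/2 ⊕ ℤ/2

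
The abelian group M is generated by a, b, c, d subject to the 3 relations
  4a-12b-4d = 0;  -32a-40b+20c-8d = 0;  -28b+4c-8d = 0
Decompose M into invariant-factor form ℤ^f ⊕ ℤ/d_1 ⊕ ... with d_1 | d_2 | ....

rank_ℚ(R)=3; free=4−3=1
SNF(R) diag = [4, 4, 4] → torsion [4, 4, 4]

Answer: M ≅ ℤ^1 ⊕ ℤ/4 ⊕ ℤ/4 ⊕ ℤ/4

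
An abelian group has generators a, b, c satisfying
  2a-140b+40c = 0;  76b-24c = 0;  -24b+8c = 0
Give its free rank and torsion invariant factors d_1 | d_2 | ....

Answer: M ≅ ℤ/2 ⊕ ℤ/4 ⊕ ℤ/8

Derivation:
rank_ℚ(R)=3; free=3−3=0
SNF(R) diag = [2, 4, 8] → torsion [2, 4, 8]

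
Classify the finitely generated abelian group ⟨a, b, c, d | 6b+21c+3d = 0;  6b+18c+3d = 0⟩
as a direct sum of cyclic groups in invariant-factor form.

rank_ℚ(R)=2; free=4−2=2
SNF(R) diag = [3, 3] → torsion [3, 3]

Answer: M ≅ ℤ^2 ⊕ ℤ/3 ⊕ ℤ/3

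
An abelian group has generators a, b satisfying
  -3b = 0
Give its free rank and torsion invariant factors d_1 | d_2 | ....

rank_ℚ(R)=1; free=2−1=1
SNF(R) diag = [3] → torsion [3]

Answer: M ≅ ℤ^1 ⊕ ℤ/3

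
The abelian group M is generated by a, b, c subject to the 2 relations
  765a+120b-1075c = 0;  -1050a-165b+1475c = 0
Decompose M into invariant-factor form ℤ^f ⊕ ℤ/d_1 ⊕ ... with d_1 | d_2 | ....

rank_ℚ(R)=2; free=3−2=1
SNF(R) diag = [5, 15] → torsion [5, 15]

Answer: M ≅ ℤ^1 ⊕ ℤ/5 ⊕ ℤ/15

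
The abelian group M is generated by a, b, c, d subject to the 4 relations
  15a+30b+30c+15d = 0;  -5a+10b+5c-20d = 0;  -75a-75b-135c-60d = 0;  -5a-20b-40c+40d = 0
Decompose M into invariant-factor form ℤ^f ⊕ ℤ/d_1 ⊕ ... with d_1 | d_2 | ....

rank_ℚ(R)=4; free=4−4=0
SNF(R) diag = [5, 15, 15, 15] → torsion [5, 15, 15, 15]

Answer: M ≅ ℤ/5 ⊕ ℤ/15 ⊕ ℤ/15 ⊕ ℤ/15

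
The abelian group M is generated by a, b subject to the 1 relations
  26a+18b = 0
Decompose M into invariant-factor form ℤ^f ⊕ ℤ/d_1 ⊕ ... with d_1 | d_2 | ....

rank_ℚ(R)=1; free=2−1=1
SNF(R) diag = [2] → torsion [2]

Answer: M ≅ ℤ^1 ⊕ ℤ/2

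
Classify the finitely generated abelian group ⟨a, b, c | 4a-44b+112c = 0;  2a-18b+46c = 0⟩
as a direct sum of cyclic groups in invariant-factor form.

Answer: M ≅ ℤ^1 ⊕ ℤ/2 ⊕ ℤ/4

Derivation:
rank_ℚ(R)=2; free=3−2=1
SNF(R) diag = [2, 4] → torsion [2, 4]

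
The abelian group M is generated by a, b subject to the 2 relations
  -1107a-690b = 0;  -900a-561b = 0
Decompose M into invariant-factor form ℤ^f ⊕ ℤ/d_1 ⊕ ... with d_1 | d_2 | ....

rank_ℚ(R)=2; free=2−2=0
SNF(R) diag = [3, 9] → torsion [3, 9]

Answer: M ≅ ℤ/3 ⊕ ℤ/9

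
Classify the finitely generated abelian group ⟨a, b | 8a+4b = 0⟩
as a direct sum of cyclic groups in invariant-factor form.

rank_ℚ(R)=1; free=2−1=1
SNF(R) diag = [4] → torsion [4]

Answer: M ≅ ℤ^1 ⊕ ℤ/4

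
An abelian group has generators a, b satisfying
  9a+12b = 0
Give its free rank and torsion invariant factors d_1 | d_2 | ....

Answer: M ≅ ℤ^1 ⊕ ℤ/3

Derivation:
rank_ℚ(R)=1; free=2−1=1
SNF(R) diag = [3] → torsion [3]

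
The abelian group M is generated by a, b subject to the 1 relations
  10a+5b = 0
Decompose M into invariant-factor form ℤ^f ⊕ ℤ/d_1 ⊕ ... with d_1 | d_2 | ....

rank_ℚ(R)=1; free=2−1=1
SNF(R) diag = [5] → torsion [5]

Answer: M ≅ ℤ^1 ⊕ ℤ/5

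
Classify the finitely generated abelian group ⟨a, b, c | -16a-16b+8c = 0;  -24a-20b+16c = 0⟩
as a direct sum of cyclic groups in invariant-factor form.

rank_ℚ(R)=2; free=3−2=1
SNF(R) diag = [4, 8] → torsion [4, 8]

Answer: M ≅ ℤ^1 ⊕ ℤ/4 ⊕ ℤ/8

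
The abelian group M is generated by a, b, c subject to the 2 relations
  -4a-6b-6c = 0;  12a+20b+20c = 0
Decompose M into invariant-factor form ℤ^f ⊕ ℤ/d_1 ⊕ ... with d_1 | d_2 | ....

Answer: M ≅ ℤ^1 ⊕ ℤ/2 ⊕ ℤ/4

Derivation:
rank_ℚ(R)=2; free=3−2=1
SNF(R) diag = [2, 4] → torsion [2, 4]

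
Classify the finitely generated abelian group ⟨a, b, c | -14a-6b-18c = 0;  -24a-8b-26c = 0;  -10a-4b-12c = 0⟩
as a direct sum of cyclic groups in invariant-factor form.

Answer: M ≅ ℤ/2 ⊕ ℤ/2 ⊕ ℤ/2

Derivation:
rank_ℚ(R)=3; free=3−3=0
SNF(R) diag = [2, 2, 2] → torsion [2, 2, 2]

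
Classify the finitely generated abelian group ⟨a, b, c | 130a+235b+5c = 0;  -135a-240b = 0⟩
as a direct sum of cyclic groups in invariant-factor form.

rank_ℚ(R)=2; free=3−2=1
SNF(R) diag = [5, 15] → torsion [5, 15]

Answer: M ≅ ℤ^1 ⊕ ℤ/5 ⊕ ℤ/15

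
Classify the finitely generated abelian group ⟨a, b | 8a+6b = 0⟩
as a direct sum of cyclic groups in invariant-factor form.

rank_ℚ(R)=1; free=2−1=1
SNF(R) diag = [2] → torsion [2]

Answer: M ≅ ℤ^1 ⊕ ℤ/2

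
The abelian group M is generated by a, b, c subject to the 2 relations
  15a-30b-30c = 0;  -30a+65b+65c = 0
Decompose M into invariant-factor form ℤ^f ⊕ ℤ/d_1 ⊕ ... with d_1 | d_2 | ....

rank_ℚ(R)=2; free=3−2=1
SNF(R) diag = [5, 15] → torsion [5, 15]

Answer: M ≅ ℤ^1 ⊕ ℤ/5 ⊕ ℤ/15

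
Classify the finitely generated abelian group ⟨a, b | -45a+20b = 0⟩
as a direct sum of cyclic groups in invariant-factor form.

Answer: M ≅ ℤ^1 ⊕ ℤ/5

Derivation:
rank_ℚ(R)=1; free=2−1=1
SNF(R) diag = [5] → torsion [5]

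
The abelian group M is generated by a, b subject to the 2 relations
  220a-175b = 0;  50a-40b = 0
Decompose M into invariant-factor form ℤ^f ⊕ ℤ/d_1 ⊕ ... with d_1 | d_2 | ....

rank_ℚ(R)=2; free=2−2=0
SNF(R) diag = [5, 10] → torsion [5, 10]

Answer: M ≅ ℤ/5 ⊕ ℤ/10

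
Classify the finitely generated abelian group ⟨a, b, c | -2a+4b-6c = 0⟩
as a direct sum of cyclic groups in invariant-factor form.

Answer: M ≅ ℤ^2 ⊕ ℤ/2

Derivation:
rank_ℚ(R)=1; free=3−1=2
SNF(R) diag = [2] → torsion [2]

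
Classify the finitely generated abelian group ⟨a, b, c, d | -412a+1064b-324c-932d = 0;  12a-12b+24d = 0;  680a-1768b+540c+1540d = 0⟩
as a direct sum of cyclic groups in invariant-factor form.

Answer: M ≅ ℤ^1 ⊕ ℤ/4 ⊕ ℤ/12 ⊕ ℤ/36

Derivation:
rank_ℚ(R)=3; free=4−3=1
SNF(R) diag = [4, 12, 36] → torsion [4, 12, 36]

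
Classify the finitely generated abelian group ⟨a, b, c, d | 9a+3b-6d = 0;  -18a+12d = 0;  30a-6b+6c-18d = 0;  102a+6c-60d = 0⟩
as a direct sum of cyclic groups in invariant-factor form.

Answer: M ≅ ℤ/3 ⊕ ℤ/6 ⊕ ℤ/6 ⊕ ℤ/18

Derivation:
rank_ℚ(R)=4; free=4−4=0
SNF(R) diag = [3, 6, 6, 18] → torsion [3, 6, 6, 18]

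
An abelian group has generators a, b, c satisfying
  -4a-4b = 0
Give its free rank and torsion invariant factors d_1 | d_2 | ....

rank_ℚ(R)=1; free=3−1=2
SNF(R) diag = [4] → torsion [4]

Answer: M ≅ ℤ^2 ⊕ ℤ/4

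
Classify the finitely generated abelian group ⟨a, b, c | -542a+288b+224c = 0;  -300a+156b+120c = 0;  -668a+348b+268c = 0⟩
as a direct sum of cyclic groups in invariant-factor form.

rank_ℚ(R)=3; free=3−3=0
SNF(R) diag = [2, 4, 12] → torsion [2, 4, 12]

Answer: M ≅ ℤ/2 ⊕ ℤ/4 ⊕ ℤ/12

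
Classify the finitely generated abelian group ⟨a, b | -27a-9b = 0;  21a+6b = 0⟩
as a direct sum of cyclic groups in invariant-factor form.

rank_ℚ(R)=2; free=2−2=0
SNF(R) diag = [3, 9] → torsion [3, 9]

Answer: M ≅ ℤ/3 ⊕ ℤ/9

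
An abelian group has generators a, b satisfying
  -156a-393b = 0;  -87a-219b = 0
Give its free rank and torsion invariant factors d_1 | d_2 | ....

rank_ℚ(R)=2; free=2−2=0
SNF(R) diag = [3, 9] → torsion [3, 9]

Answer: M ≅ ℤ/3 ⊕ ℤ/9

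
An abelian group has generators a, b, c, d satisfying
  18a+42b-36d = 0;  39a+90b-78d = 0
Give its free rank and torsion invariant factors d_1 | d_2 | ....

rank_ℚ(R)=2; free=4−2=2
SNF(R) diag = [3, 6] → torsion [3, 6]

Answer: M ≅ ℤ^2 ⊕ ℤ/3 ⊕ ℤ/6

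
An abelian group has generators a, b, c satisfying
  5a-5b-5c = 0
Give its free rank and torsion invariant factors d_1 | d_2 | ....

rank_ℚ(R)=1; free=3−1=2
SNF(R) diag = [5] → torsion [5]

Answer: M ≅ ℤ^2 ⊕ ℤ/5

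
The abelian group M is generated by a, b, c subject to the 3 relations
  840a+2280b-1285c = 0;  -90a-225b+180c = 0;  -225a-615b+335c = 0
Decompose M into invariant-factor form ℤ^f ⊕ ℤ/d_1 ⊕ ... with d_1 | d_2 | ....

Answer: M ≅ ℤ/5 ⊕ ℤ/15 ⊕ ℤ/45

Derivation:
rank_ℚ(R)=3; free=3−3=0
SNF(R) diag = [5, 15, 45] → torsion [5, 15, 45]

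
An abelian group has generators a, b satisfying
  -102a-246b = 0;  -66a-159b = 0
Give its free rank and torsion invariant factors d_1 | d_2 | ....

Answer: M ≅ ℤ/3 ⊕ ℤ/6

Derivation:
rank_ℚ(R)=2; free=2−2=0
SNF(R) diag = [3, 6] → torsion [3, 6]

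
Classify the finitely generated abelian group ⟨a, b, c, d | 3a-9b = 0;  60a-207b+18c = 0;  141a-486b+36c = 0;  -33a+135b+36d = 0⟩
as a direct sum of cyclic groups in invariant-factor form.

Answer: M ≅ ℤ/3 ⊕ ℤ/9 ⊕ ℤ/18 ⊕ ℤ/36

Derivation:
rank_ℚ(R)=4; free=4−4=0
SNF(R) diag = [3, 9, 18, 36] → torsion [3, 9, 18, 36]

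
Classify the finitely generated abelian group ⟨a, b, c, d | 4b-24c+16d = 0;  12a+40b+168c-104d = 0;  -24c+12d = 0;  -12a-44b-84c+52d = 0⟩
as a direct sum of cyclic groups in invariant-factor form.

Answer: M ≅ ℤ/4 ⊕ ℤ/12 ⊕ ℤ/12 ⊕ ℤ/12

Derivation:
rank_ℚ(R)=4; free=4−4=0
SNF(R) diag = [4, 12, 12, 12] → torsion [4, 12, 12, 12]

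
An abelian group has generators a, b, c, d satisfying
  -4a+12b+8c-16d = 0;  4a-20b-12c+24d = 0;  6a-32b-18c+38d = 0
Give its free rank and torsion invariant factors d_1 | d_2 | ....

Answer: M ≅ ℤ^1 ⊕ ℤ/2 ⊕ ℤ/4 ⊕ ℤ/4

Derivation:
rank_ℚ(R)=3; free=4−3=1
SNF(R) diag = [2, 4, 4] → torsion [2, 4, 4]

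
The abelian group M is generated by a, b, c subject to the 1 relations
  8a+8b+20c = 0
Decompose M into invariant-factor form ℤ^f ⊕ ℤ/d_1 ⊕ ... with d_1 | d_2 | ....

Answer: M ≅ ℤ^2 ⊕ ℤ/4

Derivation:
rank_ℚ(R)=1; free=3−1=2
SNF(R) diag = [4] → torsion [4]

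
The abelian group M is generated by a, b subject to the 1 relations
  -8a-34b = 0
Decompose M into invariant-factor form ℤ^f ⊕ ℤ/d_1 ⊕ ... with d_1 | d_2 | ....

rank_ℚ(R)=1; free=2−1=1
SNF(R) diag = [2] → torsion [2]

Answer: M ≅ ℤ^1 ⊕ ℤ/2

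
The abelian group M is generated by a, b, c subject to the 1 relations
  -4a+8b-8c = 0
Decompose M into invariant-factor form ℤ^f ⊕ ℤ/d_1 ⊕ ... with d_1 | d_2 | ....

Answer: M ≅ ℤ^2 ⊕ ℤ/4

Derivation:
rank_ℚ(R)=1; free=3−1=2
SNF(R) diag = [4] → torsion [4]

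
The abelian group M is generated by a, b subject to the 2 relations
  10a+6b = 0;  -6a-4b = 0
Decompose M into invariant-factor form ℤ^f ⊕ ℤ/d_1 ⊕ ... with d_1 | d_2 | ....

rank_ℚ(R)=2; free=2−2=0
SNF(R) diag = [2, 2] → torsion [2, 2]

Answer: M ≅ ℤ/2 ⊕ ℤ/2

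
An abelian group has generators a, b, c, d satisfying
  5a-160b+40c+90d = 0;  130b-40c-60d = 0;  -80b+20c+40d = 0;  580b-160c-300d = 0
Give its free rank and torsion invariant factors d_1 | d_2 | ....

rank_ℚ(R)=4; free=4−4=0
SNF(R) diag = [5, 10, 20, 60] → torsion [5, 10, 20, 60]

Answer: M ≅ ℤ/5 ⊕ ℤ/10 ⊕ ℤ/20 ⊕ ℤ/60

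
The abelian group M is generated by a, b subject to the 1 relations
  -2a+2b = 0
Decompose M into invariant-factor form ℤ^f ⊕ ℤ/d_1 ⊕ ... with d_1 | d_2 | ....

rank_ℚ(R)=1; free=2−1=1
SNF(R) diag = [2] → torsion [2]

Answer: M ≅ ℤ^1 ⊕ ℤ/2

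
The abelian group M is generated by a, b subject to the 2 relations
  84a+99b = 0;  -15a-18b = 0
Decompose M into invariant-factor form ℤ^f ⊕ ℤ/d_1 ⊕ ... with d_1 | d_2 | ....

rank_ℚ(R)=2; free=2−2=0
SNF(R) diag = [3, 9] → torsion [3, 9]

Answer: M ≅ ℤ/3 ⊕ ℤ/9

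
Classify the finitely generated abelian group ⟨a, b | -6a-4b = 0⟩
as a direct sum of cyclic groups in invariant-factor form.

rank_ℚ(R)=1; free=2−1=1
SNF(R) diag = [2] → torsion [2]

Answer: M ≅ ℤ^1 ⊕ ℤ/2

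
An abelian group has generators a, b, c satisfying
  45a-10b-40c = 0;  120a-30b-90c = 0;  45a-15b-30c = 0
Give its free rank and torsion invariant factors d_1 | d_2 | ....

rank_ℚ(R)=3; free=3−3=0
SNF(R) diag = [5, 15, 30] → torsion [5, 15, 30]

Answer: M ≅ ℤ/5 ⊕ ℤ/15 ⊕ ℤ/30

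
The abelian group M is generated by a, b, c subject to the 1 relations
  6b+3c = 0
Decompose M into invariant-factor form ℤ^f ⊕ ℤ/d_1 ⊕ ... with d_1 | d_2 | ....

rank_ℚ(R)=1; free=3−1=2
SNF(R) diag = [3] → torsion [3]

Answer: M ≅ ℤ^2 ⊕ ℤ/3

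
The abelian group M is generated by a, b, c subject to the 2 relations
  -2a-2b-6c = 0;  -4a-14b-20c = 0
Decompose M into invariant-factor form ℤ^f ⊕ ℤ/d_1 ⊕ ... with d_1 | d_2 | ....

Answer: M ≅ ℤ^1 ⊕ ℤ/2 ⊕ ℤ/2

Derivation:
rank_ℚ(R)=2; free=3−2=1
SNF(R) diag = [2, 2] → torsion [2, 2]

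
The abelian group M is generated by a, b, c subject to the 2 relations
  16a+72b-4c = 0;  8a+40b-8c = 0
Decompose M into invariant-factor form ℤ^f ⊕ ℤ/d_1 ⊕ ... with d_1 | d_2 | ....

Answer: M ≅ ℤ^1 ⊕ ℤ/4 ⊕ ℤ/8

Derivation:
rank_ℚ(R)=2; free=3−2=1
SNF(R) diag = [4, 8] → torsion [4, 8]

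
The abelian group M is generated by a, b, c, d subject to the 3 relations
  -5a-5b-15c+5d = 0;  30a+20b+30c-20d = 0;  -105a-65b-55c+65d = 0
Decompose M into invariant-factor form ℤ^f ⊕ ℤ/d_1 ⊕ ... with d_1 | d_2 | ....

rank_ℚ(R)=3; free=4−3=1
SNF(R) diag = [5, 10, 20] → torsion [5, 10, 20]

Answer: M ≅ ℤ^1 ⊕ ℤ/5 ⊕ ℤ/10 ⊕ ℤ/20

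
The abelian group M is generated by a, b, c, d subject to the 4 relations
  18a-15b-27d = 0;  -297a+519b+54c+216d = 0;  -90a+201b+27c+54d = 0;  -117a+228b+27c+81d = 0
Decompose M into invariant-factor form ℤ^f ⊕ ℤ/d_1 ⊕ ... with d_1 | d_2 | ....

Answer: M ≅ ℤ/3 ⊕ ℤ/9 ⊕ ℤ/27 ⊕ ℤ/27

Derivation:
rank_ℚ(R)=4; free=4−4=0
SNF(R) diag = [3, 9, 27, 27] → torsion [3, 9, 27, 27]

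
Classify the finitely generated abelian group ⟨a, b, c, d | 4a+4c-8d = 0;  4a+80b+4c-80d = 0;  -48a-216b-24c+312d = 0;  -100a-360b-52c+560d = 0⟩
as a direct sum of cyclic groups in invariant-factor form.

rank_ℚ(R)=4; free=4−4=0
SNF(R) diag = [4, 8, 24, 72] → torsion [4, 8, 24, 72]

Answer: M ≅ ℤ/4 ⊕ ℤ/8 ⊕ ℤ/24 ⊕ ℤ/72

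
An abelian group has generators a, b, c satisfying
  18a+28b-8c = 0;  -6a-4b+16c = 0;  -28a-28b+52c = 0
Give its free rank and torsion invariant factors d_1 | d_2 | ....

rank_ℚ(R)=3; free=3−3=0
SNF(R) diag = [2, 4, 8] → torsion [2, 4, 8]

Answer: M ≅ ℤ/2 ⊕ ℤ/4 ⊕ ℤ/8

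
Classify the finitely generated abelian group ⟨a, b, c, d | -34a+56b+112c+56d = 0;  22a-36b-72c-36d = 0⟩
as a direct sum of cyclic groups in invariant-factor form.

Answer: M ≅ ℤ^2 ⊕ ℤ/2 ⊕ ℤ/4

Derivation:
rank_ℚ(R)=2; free=4−2=2
SNF(R) diag = [2, 4] → torsion [2, 4]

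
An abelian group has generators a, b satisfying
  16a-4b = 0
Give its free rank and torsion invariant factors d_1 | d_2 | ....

Answer: M ≅ ℤ^1 ⊕ ℤ/4

Derivation:
rank_ℚ(R)=1; free=2−1=1
SNF(R) diag = [4] → torsion [4]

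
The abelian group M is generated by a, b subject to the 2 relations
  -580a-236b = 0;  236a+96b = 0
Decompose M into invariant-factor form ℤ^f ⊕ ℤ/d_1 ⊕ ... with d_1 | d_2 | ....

rank_ℚ(R)=2; free=2−2=0
SNF(R) diag = [4, 4] → torsion [4, 4]

Answer: M ≅ ℤ/4 ⊕ ℤ/4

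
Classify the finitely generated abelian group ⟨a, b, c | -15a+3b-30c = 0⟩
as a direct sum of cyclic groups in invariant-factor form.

Answer: M ≅ ℤ^2 ⊕ ℤ/3

Derivation:
rank_ℚ(R)=1; free=3−1=2
SNF(R) diag = [3] → torsion [3]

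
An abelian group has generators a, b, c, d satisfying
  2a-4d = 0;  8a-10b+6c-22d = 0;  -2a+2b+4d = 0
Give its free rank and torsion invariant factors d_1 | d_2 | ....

Answer: M ≅ ℤ^1 ⊕ ℤ/2 ⊕ ℤ/2 ⊕ ℤ/6

Derivation:
rank_ℚ(R)=3; free=4−3=1
SNF(R) diag = [2, 2, 6] → torsion [2, 2, 6]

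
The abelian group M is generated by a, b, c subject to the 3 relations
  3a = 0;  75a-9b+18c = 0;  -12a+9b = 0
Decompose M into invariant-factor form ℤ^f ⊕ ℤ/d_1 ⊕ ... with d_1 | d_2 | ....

Answer: M ≅ ℤ/3 ⊕ ℤ/9 ⊕ ℤ/18

Derivation:
rank_ℚ(R)=3; free=3−3=0
SNF(R) diag = [3, 9, 18] → torsion [3, 9, 18]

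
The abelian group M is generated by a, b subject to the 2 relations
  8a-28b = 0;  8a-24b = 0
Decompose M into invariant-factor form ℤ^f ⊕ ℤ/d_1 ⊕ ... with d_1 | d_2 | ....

Answer: M ≅ ℤ/4 ⊕ ℤ/8

Derivation:
rank_ℚ(R)=2; free=2−2=0
SNF(R) diag = [4, 8] → torsion [4, 8]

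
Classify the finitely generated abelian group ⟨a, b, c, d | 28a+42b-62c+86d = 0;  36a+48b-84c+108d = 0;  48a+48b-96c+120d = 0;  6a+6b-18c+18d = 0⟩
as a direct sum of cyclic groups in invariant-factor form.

rank_ℚ(R)=4; free=4−4=0
SNF(R) diag = [2, 6, 12, 24] → torsion [2, 6, 12, 24]

Answer: M ≅ ℤ/2 ⊕ ℤ/6 ⊕ ℤ/12 ⊕ ℤ/24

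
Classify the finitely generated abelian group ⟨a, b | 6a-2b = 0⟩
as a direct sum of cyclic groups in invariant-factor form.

Answer: M ≅ ℤ^1 ⊕ ℤ/2

Derivation:
rank_ℚ(R)=1; free=2−1=1
SNF(R) diag = [2] → torsion [2]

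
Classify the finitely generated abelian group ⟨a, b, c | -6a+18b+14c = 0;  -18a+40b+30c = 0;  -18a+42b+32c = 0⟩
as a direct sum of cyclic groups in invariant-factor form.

Answer: M ≅ ℤ/2 ⊕ ℤ/2 ⊕ ℤ/6

Derivation:
rank_ℚ(R)=3; free=3−3=0
SNF(R) diag = [2, 2, 6] → torsion [2, 2, 6]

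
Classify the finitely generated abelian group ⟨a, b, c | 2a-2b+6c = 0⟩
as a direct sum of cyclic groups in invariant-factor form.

Answer: M ≅ ℤ^2 ⊕ ℤ/2

Derivation:
rank_ℚ(R)=1; free=3−1=2
SNF(R) diag = [2] → torsion [2]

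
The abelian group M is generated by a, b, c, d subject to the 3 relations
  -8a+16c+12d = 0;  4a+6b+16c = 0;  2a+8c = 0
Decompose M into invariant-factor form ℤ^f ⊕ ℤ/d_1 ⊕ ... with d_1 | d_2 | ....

Answer: M ≅ ℤ^1 ⊕ ℤ/2 ⊕ ℤ/6 ⊕ ℤ/12

Derivation:
rank_ℚ(R)=3; free=4−3=1
SNF(R) diag = [2, 6, 12] → torsion [2, 6, 12]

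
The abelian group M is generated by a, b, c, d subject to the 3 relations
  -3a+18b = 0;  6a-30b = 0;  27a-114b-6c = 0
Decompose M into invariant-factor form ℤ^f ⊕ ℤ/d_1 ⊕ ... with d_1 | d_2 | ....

Answer: M ≅ ℤ^1 ⊕ ℤ/3 ⊕ ℤ/6 ⊕ ℤ/6

Derivation:
rank_ℚ(R)=3; free=4−3=1
SNF(R) diag = [3, 6, 6] → torsion [3, 6, 6]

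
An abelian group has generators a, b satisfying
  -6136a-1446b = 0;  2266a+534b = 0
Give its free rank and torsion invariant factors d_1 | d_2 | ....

Answer: M ≅ ℤ/2 ⊕ ℤ/6

Derivation:
rank_ℚ(R)=2; free=2−2=0
SNF(R) diag = [2, 6] → torsion [2, 6]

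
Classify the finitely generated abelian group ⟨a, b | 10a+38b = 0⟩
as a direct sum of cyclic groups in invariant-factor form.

Answer: M ≅ ℤ^1 ⊕ ℤ/2

Derivation:
rank_ℚ(R)=1; free=2−1=1
SNF(R) diag = [2] → torsion [2]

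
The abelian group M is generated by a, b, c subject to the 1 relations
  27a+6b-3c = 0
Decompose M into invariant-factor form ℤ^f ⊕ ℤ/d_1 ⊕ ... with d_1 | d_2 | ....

Answer: M ≅ ℤ^2 ⊕ ℤ/3

Derivation:
rank_ℚ(R)=1; free=3−1=2
SNF(R) diag = [3] → torsion [3]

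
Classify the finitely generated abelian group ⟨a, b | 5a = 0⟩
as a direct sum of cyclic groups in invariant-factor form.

rank_ℚ(R)=1; free=2−1=1
SNF(R) diag = [5] → torsion [5]

Answer: M ≅ ℤ^1 ⊕ ℤ/5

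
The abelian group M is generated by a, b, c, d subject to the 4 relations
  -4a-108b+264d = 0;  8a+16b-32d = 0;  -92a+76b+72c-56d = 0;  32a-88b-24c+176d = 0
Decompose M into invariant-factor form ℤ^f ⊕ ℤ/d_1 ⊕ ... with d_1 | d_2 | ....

Answer: M ≅ ℤ/4 ⊕ ℤ/8 ⊕ ℤ/24 ⊕ ℤ/48

Derivation:
rank_ℚ(R)=4; free=4−4=0
SNF(R) diag = [4, 8, 24, 48] → torsion [4, 8, 24, 48]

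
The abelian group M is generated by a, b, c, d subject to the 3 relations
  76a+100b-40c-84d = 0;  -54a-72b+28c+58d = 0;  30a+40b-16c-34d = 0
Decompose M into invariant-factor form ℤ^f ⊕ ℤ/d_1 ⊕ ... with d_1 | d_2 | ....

rank_ℚ(R)=3; free=4−3=1
SNF(R) diag = [2, 4, 4] → torsion [2, 4, 4]

Answer: M ≅ ℤ^1 ⊕ ℤ/2 ⊕ ℤ/4 ⊕ ℤ/4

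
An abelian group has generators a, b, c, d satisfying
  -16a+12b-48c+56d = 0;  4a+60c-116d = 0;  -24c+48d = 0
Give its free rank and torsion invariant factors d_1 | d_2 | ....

rank_ℚ(R)=3; free=4−3=1
SNF(R) diag = [4, 12, 24] → torsion [4, 12, 24]

Answer: M ≅ ℤ^1 ⊕ ℤ/4 ⊕ ℤ/12 ⊕ ℤ/24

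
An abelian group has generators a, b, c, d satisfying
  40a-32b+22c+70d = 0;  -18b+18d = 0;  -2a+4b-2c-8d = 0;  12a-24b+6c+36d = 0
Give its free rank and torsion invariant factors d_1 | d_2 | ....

rank_ℚ(R)=4; free=4−4=0
SNF(R) diag = [2, 6, 6, 18] → torsion [2, 6, 6, 18]

Answer: M ≅ ℤ/2 ⊕ ℤ/6 ⊕ ℤ/6 ⊕ ℤ/18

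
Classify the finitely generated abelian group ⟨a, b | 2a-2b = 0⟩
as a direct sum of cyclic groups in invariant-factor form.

Answer: M ≅ ℤ^1 ⊕ ℤ/2

Derivation:
rank_ℚ(R)=1; free=2−1=1
SNF(R) diag = [2] → torsion [2]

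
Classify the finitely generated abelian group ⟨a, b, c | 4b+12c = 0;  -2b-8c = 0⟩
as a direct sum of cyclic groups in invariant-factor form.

rank_ℚ(R)=2; free=3−2=1
SNF(R) diag = [2, 4] → torsion [2, 4]

Answer: M ≅ ℤ^1 ⊕ ℤ/2 ⊕ ℤ/4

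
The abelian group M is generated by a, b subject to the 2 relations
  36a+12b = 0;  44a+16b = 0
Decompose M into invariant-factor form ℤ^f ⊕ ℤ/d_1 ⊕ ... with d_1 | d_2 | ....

rank_ℚ(R)=2; free=2−2=0
SNF(R) diag = [4, 12] → torsion [4, 12]

Answer: M ≅ ℤ/4 ⊕ ℤ/12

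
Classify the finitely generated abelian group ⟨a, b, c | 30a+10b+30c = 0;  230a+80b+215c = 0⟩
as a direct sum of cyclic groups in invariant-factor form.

rank_ℚ(R)=2; free=3−2=1
SNF(R) diag = [5, 10] → torsion [5, 10]

Answer: M ≅ ℤ^1 ⊕ ℤ/5 ⊕ ℤ/10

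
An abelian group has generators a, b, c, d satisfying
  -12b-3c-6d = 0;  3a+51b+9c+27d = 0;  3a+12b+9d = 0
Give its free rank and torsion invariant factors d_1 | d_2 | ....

rank_ℚ(R)=3; free=4−3=1
SNF(R) diag = [3, 3, 3] → torsion [3, 3, 3]

Answer: M ≅ ℤ^1 ⊕ ℤ/3 ⊕ ℤ/3 ⊕ ℤ/3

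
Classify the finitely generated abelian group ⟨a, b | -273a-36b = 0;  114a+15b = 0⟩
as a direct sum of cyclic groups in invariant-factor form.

Answer: M ≅ ℤ/3 ⊕ ℤ/3

Derivation:
rank_ℚ(R)=2; free=2−2=0
SNF(R) diag = [3, 3] → torsion [3, 3]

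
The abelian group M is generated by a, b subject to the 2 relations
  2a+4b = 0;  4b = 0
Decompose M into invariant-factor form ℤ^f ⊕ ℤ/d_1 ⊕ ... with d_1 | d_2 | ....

Answer: M ≅ ℤ/2 ⊕ ℤ/4

Derivation:
rank_ℚ(R)=2; free=2−2=0
SNF(R) diag = [2, 4] → torsion [2, 4]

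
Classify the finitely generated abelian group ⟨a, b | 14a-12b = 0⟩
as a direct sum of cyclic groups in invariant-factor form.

Answer: M ≅ ℤ^1 ⊕ ℤ/2

Derivation:
rank_ℚ(R)=1; free=2−1=1
SNF(R) diag = [2] → torsion [2]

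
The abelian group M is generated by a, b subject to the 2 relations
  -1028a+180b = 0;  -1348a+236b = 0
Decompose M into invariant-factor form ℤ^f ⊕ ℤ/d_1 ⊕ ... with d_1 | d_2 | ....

rank_ℚ(R)=2; free=2−2=0
SNF(R) diag = [4, 8] → torsion [4, 8]

Answer: M ≅ ℤ/4 ⊕ ℤ/8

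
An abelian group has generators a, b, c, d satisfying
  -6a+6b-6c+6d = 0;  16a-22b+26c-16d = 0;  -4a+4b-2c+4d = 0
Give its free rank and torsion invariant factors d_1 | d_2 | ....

Answer: M ≅ ℤ^1 ⊕ ℤ/2 ⊕ ℤ/6 ⊕ ℤ/6

Derivation:
rank_ℚ(R)=3; free=4−3=1
SNF(R) diag = [2, 6, 6] → torsion [2, 6, 6]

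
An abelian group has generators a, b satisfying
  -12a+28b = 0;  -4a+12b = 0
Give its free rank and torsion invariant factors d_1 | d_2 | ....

Answer: M ≅ ℤ/4 ⊕ ℤ/8

Derivation:
rank_ℚ(R)=2; free=2−2=0
SNF(R) diag = [4, 8] → torsion [4, 8]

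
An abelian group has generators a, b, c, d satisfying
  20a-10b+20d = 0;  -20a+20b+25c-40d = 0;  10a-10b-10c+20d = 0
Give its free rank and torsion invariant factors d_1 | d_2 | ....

Answer: M ≅ ℤ^1 ⊕ ℤ/5 ⊕ ℤ/10 ⊕ ℤ/10

Derivation:
rank_ℚ(R)=3; free=4−3=1
SNF(R) diag = [5, 10, 10] → torsion [5, 10, 10]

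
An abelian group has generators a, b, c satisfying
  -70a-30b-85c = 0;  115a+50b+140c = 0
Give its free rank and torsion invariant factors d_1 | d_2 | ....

Answer: M ≅ ℤ^1 ⊕ ℤ/5 ⊕ ℤ/5

Derivation:
rank_ℚ(R)=2; free=3−2=1
SNF(R) diag = [5, 5] → torsion [5, 5]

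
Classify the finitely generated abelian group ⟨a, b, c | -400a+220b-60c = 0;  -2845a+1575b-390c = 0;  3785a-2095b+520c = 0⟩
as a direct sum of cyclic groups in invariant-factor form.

rank_ℚ(R)=3; free=3−3=0
SNF(R) diag = [5, 10, 20] → torsion [5, 10, 20]

Answer: M ≅ ℤ/5 ⊕ ℤ/10 ⊕ ℤ/20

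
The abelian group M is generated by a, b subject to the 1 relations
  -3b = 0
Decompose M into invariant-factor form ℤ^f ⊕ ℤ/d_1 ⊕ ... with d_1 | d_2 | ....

rank_ℚ(R)=1; free=2−1=1
SNF(R) diag = [3] → torsion [3]

Answer: M ≅ ℤ^1 ⊕ ℤ/3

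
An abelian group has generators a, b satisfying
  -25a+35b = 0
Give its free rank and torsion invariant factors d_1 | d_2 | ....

rank_ℚ(R)=1; free=2−1=1
SNF(R) diag = [5] → torsion [5]

Answer: M ≅ ℤ^1 ⊕ ℤ/5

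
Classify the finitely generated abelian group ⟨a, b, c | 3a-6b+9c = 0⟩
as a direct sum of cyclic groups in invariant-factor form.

Answer: M ≅ ℤ^2 ⊕ ℤ/3

Derivation:
rank_ℚ(R)=1; free=3−1=2
SNF(R) diag = [3] → torsion [3]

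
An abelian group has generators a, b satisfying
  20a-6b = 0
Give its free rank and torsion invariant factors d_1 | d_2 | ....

Answer: M ≅ ℤ^1 ⊕ ℤ/2

Derivation:
rank_ℚ(R)=1; free=2−1=1
SNF(R) diag = [2] → torsion [2]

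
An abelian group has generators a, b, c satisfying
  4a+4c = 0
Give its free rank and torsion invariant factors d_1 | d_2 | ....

Answer: M ≅ ℤ^2 ⊕ ℤ/4

Derivation:
rank_ℚ(R)=1; free=3−1=2
SNF(R) diag = [4] → torsion [4]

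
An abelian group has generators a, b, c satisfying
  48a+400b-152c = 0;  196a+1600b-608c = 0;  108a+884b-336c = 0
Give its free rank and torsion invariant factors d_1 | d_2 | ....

Answer: M ≅ ℤ/4 ⊕ ℤ/4 ⊕ ℤ/8

Derivation:
rank_ℚ(R)=3; free=3−3=0
SNF(R) diag = [4, 4, 8] → torsion [4, 4, 8]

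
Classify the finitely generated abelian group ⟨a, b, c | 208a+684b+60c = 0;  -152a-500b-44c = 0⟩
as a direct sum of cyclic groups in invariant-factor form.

Answer: M ≅ ℤ^1 ⊕ ℤ/4 ⊕ ℤ/8

Derivation:
rank_ℚ(R)=2; free=3−2=1
SNF(R) diag = [4, 8] → torsion [4, 8]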